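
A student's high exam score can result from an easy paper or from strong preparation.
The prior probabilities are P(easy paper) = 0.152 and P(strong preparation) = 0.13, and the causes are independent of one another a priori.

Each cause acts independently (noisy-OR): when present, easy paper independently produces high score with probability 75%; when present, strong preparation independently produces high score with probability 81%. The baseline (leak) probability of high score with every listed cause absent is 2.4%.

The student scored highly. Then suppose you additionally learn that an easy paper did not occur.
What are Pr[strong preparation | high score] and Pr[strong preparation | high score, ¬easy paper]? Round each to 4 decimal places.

Under noisy-OR, P(high score | causes) = 1 − (1−0.024)·∏(1−qᵢ) over the active causes.
P(high score) = 0.024×0.848×0.87 + 0.81456×0.848×0.13 + 0.756×0.152×0.87 + 0.95364×0.152×0.13 = 0.017706 + 0.089797 + 0.099973 + 0.018844 = 0.226320
Of this, 0.108641 comes from 0.089797 + 0.018844 (the strong preparation=true cases).
Hence the posterior is 0.108641/0.226320 ≈ 0.4800.

Now also conditioning on easy paper≠true:
Weight on strong preparation=true, given the evidence: 0.81456·0.13 = 0.105893
Denominator P(high score | ¬easy paper): 0.024·0.87 + 0.81456·0.13 = 0.126773
P(strong preparation | high score, ¬easy paper) = 0.105893/0.126773 ≈ 0.8353
With easy paper excluded, strong preparation must carry more of the explanatory weight for the high score.

Pr[strong preparation | high score] ≈ 0.4800; Pr[strong preparation | high score, ¬easy paper] ≈ 0.8353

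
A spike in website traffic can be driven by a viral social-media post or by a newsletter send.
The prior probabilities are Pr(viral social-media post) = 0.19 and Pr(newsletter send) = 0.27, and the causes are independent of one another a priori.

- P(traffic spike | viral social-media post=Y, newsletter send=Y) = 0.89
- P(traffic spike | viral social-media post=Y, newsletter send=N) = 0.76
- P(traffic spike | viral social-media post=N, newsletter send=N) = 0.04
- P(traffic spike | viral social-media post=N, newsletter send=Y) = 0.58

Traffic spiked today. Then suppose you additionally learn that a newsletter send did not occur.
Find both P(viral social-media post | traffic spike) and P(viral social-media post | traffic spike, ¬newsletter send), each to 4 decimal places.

P(viral social-media post | traffic spike) ≈ 0.5009; P(viral social-media post | traffic spike, ¬newsletter send) ≈ 0.8167

P(traffic spike) = 0.04*0.81*0.73 + 0.58*0.81*0.27 + 0.76*0.19*0.73 + 0.89*0.19*0.27 = 0.023652 + 0.126846 + 0.105412 + 0.045657 = 0.301567
The viral social-media post-present share is 0.105412 + 0.045657 = 0.151069.
P(viral social-media post | traffic spike) = 0.151069 / 0.301567 ≈ 0.5009

With the extra evidence:
P(traffic spike | ¬newsletter send) = 0.04·0.81 + 0.76·0.19 = 0.032400 + 0.144400 = 0.176800
The viral social-media post-present share is 0.76·0.19 = 0.144400.
P(viral social-media post | traffic spike, ¬newsletter send) = 0.144400 / 0.176800 ≈ 0.8167
Ruling out newsletter send raises the posterior on viral social-media post — the flip side of explaining away.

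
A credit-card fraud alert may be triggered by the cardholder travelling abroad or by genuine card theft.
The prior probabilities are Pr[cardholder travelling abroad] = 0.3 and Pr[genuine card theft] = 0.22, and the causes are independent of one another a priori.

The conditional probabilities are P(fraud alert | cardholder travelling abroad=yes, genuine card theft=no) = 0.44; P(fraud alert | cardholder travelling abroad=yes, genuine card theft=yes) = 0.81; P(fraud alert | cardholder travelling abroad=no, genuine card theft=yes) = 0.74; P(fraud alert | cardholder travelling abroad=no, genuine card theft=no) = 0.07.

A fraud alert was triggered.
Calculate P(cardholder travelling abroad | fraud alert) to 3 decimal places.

Enumerate the 4 (cardholder travelling abroad, genuine card theft) configurations and weight by the priors:
  P(fraud alert) = 0.07*0.7*0.78 + 0.74*0.7*0.22 + 0.44*0.3*0.78 + 0.81*0.3*0.22
        = 0.038220 + 0.113960 + 0.102960 + 0.053460 = 0.308600
Keeping only the cardholder travelling abroad-present terms gives 0.156420, so
  P(cardholder travelling abroad | fraud alert) = 0.156420 / 0.308600 ≈ 0.507

P(cardholder travelling abroad | fraud alert) ≈ 0.507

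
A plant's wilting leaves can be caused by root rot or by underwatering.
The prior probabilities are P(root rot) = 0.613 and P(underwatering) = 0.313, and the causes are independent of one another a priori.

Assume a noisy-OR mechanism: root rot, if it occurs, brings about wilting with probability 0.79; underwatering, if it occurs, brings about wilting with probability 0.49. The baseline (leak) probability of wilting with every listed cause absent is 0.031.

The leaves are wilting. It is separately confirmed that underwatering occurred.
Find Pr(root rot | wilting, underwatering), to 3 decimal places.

Under noisy-OR, P(wilting | causes) = 1 − (1−0.031)·∏(1−qᵢ) over the active causes.
For the numerator, keep only root rot=true terms: 0.89622×0.613 = 0.549383
The normalizing constant is 0.50581×0.387 + 0.89622×0.613 = 0.745131
Posterior = 0.549383 / 0.745131 ≈ 0.737

Pr(root rot | wilting, underwatering) ≈ 0.737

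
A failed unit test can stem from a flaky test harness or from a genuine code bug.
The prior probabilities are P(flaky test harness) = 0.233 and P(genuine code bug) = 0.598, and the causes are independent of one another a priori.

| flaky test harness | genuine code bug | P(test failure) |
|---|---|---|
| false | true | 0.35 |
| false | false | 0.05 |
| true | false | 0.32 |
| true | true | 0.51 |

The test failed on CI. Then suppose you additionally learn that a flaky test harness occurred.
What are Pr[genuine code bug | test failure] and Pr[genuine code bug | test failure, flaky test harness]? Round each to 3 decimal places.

Enumerate the 4 (flaky test harness, genuine code bug) configurations and weight by the priors:
  P(test failure) = 0.05·0.767·0.402 + 0.35·0.767·0.598 + 0.32·0.233·0.402 + 0.51·0.233·0.598
        = 0.015417 + 0.160533 + 0.029973 + 0.071060 = 0.276983
Configurations with genuine code bug contribute 0.231593, so
  P(genuine code bug | test failure) = 0.231593 / 0.276983 ≈ 0.836

Now condition on the additional information:
Sum P(test failure|·) weighted by the priors over both values of genuine code bug:
  P(test failure | flaky test harness) = 0.32×0.402 + 0.51×0.598
        = 0.128640 + 0.304980 = 0.433620
Configurations with genuine code bug contribute 0.304980, so
  P(genuine code bug | test failure, flaky test harness) = 0.304980 / 0.433620 ≈ 0.703
This is intercausal reasoning (explaining away): once flaky test harness accounts for the test failure, genuine code bug becomes less likely.

Pr[genuine code bug | test failure] ≈ 0.836; Pr[genuine code bug | test failure, flaky test harness] ≈ 0.703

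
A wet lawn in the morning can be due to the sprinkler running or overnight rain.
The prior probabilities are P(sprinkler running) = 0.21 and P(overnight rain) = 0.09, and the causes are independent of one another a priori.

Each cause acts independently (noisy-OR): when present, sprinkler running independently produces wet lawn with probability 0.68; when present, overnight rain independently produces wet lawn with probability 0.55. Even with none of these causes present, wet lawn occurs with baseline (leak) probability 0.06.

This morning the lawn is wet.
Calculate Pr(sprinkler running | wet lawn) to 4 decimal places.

Under noisy-OR, P(wet lawn | causes) = 1 − (1−0.06)·∏(1−qᵢ) over the active causes.
P(wet lawn) = 0.06×0.79×0.91 + 0.577×0.79×0.09 + 0.6992×0.21×0.91 + 0.86464×0.21×0.09 = 0.043134 + 0.041025 + 0.133617 + 0.016342 = 0.234118
Of this, 0.149959 comes from 0.133617 + 0.016342 (the sprinkler running=true cases).
Hence the posterior is 0.149959/0.234118 ≈ 0.6405.

Pr(sprinkler running | wet lawn) ≈ 0.6405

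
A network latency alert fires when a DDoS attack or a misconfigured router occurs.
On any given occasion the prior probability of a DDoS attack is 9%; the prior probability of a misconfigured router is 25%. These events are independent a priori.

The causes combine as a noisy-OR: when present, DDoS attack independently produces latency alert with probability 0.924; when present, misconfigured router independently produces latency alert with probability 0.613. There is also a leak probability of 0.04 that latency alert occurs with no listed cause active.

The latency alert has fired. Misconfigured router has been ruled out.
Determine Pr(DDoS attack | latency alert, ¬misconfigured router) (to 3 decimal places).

Under noisy-OR, P(latency alert | causes) = 1 − (1−0.04)·∏(1−qᵢ) over the active causes.
Weight on DDoS attack=true, given the evidence: 0.92704×0.09 = 0.083434
The normalizing constant is 0.04×0.91 + 0.92704×0.09 = 0.119834
Posterior = 0.083434 / 0.119834 ≈ 0.696

Pr(DDoS attack | latency alert, ¬misconfigured router) ≈ 0.696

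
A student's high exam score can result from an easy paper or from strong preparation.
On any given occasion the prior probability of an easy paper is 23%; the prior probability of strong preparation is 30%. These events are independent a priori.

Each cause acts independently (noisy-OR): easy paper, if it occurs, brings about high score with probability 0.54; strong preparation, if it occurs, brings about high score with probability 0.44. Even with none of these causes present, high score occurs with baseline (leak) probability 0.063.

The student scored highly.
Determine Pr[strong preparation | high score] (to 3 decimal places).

Under noisy-OR, P(high score | causes) = 1 − (1−0.063)·∏(1−qᵢ) over the active causes.
Numerator (weight on configurations with strong preparation): 0.109790 + 0.052345 = 0.162135
Denominator P(high score): 0.063·0.77·0.7 + 0.47528·0.77·0.3 + 0.56898·0.23·0.7 + 0.758629·0.23·0.3 = 0.287698
Posterior = 0.162135 / 0.287698 ≈ 0.564

Pr[strong preparation | high score] ≈ 0.564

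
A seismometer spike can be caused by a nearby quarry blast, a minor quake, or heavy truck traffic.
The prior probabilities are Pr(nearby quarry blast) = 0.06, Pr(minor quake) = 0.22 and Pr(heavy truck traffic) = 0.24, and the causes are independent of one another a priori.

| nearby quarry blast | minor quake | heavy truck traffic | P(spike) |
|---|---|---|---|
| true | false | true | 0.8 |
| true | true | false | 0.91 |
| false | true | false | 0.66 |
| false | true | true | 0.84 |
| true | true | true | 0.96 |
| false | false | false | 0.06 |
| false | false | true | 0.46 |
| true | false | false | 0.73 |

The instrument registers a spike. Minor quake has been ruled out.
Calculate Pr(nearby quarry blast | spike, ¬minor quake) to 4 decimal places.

P(spike | ¬minor quake) = 0.06*0.94*0.76 + 0.46*0.94*0.24 + 0.73*0.06*0.76 + 0.8*0.06*0.24 = 0.042864 + 0.103776 + 0.033288 + 0.011520 = 0.191448
The nearby quarry blast-present share is 0.033288 + 0.011520 = 0.044808.
P(nearby quarry blast | spike, ¬minor quake) = 0.044808 / 0.191448 ≈ 0.2340

Pr(nearby quarry blast | spike, ¬minor quake) ≈ 0.2340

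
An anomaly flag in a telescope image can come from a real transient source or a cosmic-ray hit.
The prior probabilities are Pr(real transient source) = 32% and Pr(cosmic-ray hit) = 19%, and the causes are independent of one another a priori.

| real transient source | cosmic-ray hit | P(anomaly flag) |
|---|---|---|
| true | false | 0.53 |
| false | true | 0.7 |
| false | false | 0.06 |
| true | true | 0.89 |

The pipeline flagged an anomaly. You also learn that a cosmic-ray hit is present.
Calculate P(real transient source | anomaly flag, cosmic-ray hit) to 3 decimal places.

By total probability over both values of real transient source:
  P(anomaly flag | cosmic-ray hit) = 0.7×0.68 + 0.89×0.32
        = 0.476000 + 0.284800 = 0.760800
Configurations with real transient source contribute 0.284800, so
  P(real transient source | anomaly flag, cosmic-ray hit) = 0.284800 / 0.760800 ≈ 0.374

P(real transient source | anomaly flag, cosmic-ray hit) ≈ 0.374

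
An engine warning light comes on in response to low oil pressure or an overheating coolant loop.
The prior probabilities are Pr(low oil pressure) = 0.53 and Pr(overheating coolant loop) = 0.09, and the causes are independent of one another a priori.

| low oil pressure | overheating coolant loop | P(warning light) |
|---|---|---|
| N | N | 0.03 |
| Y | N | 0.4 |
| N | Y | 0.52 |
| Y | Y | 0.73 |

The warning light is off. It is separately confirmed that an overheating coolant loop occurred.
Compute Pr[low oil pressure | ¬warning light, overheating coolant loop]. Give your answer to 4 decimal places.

P(¬warning light | overheating coolant loop) = 0.48*0.47 + 0.27*0.53 = 0.225600 + 0.143100 = 0.368700
Of this, 0.143100 comes from 0.27*0.53 (the low oil pressure=true cases).
Hence the posterior is 0.143100/0.368700 ≈ 0.3881.

Pr[low oil pressure | ¬warning light, overheating coolant loop] ≈ 0.3881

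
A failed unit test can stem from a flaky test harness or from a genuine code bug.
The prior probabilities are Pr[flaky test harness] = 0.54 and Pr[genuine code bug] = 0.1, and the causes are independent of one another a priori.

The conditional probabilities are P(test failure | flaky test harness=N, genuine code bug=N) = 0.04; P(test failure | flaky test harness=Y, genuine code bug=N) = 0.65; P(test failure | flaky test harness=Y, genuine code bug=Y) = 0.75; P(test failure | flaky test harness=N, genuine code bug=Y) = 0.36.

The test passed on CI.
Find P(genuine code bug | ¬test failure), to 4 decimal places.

By total probability over the 4 (flaky test harness, genuine code bug) configurations:
  P(¬test failure) = 0.96×0.46×0.9 + 0.64×0.46×0.1 + 0.35×0.54×0.9 + 0.25×0.54×0.1
        = 0.397440 + 0.029440 + 0.170100 + 0.013500 = 0.610480
The terms with genuine code bug present sum to 0.042940, so
  P(genuine code bug | ¬test failure) = 0.042940 / 0.610480 ≈ 0.0703

P(genuine code bug | ¬test failure) ≈ 0.0703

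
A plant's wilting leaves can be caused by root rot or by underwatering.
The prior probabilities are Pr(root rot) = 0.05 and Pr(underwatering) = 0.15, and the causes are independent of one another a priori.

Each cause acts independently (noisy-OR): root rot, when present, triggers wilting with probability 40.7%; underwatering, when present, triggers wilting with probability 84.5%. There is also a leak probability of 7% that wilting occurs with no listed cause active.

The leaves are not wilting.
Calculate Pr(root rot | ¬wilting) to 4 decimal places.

Under noisy-OR, P(wilting | causes) = 1 − (1−0.07)·∏(1−qᵢ) over the active causes.
P(¬wilting) = 0.93*0.95*0.85 + 0.14415*0.95*0.15 + 0.55149*0.05*0.85 + 0.085481*0.05*0.15 = 0.750975 + 0.020541 + 0.023438 + 0.000641 = 0.795595
Of this, 0.024079 comes from 0.023438 + 0.000641 (the root rot=true cases).
P(root rot | ¬wilting) = 0.024079 / 0.795595 ≈ 0.0303

Pr(root rot | ¬wilting) ≈ 0.0303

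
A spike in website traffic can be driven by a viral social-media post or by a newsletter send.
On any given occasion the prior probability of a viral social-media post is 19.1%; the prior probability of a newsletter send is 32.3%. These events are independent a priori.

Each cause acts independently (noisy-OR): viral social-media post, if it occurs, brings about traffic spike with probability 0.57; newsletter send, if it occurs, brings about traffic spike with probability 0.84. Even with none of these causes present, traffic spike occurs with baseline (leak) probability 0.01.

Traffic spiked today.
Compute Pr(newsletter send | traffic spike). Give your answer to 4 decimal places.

Under noisy-OR, P(traffic spike | causes) = 1 − (1−0.01)·∏(1−qᵢ) over the active causes.
Numerator (weight on configurations with newsletter send): 0.219916 + 0.057491 = 0.277407
Denominator P(traffic spike): 0.01×0.809×0.677 + 0.8416×0.809×0.323 + 0.5743×0.191×0.677 + 0.931888×0.191×0.323 = 0.357145
Posterior = 0.277407 / 0.357145 ≈ 0.7767

Pr(newsletter send | traffic spike) ≈ 0.7767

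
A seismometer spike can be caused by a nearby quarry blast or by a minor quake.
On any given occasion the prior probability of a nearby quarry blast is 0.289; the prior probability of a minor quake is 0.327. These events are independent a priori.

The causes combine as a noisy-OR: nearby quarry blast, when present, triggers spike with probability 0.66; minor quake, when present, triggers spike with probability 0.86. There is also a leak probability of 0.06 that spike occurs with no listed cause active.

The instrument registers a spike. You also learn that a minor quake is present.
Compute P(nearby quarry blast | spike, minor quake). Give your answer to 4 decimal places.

P(nearby quarry blast | spike, minor quake) ≈ 0.3090

Under noisy-OR, P(spike | causes) = 1 − (1−0.06)·∏(1−qᵢ) over the active causes.
Enumerate both values of nearby quarry blast and weight by the priors:
  P(spike | minor quake) = 0.8684*0.711 + 0.955256*0.289
        = 0.617432 + 0.276069 = 0.893501
The terms with nearby quarry blast present sum to 0.276069, so
  P(nearby quarry blast | spike, minor quake) = 0.276069 / 0.893501 ≈ 0.3090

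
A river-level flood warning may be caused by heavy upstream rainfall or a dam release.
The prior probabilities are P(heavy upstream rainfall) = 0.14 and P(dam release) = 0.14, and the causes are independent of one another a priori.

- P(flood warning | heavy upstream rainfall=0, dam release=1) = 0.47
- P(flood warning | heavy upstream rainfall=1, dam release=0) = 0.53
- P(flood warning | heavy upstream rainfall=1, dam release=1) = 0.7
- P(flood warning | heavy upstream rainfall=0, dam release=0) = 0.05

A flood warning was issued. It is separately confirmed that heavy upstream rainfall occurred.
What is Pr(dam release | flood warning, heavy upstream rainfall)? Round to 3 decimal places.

P(flood warning | heavy upstream rainfall) = 0.53·0.86 + 0.7·0.14 = 0.455800 + 0.098000 = 0.553800
The dam release-present share is 0.7·0.14 = 0.098000.
P(dam release | flood warning, heavy upstream rainfall) = 0.098000 / 0.553800 ≈ 0.177

Pr(dam release | flood warning, heavy upstream rainfall) ≈ 0.177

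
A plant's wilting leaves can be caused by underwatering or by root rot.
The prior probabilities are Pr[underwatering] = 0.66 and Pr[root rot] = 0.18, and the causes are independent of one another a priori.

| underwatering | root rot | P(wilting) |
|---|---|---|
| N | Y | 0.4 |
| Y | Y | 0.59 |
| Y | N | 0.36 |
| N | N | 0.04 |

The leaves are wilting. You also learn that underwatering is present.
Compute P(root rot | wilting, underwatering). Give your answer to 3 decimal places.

P(root rot | wilting, underwatering) ≈ 0.265

Numerator (weight on configurations with root rot): 0.59·0.18 = 0.106200
Normalizer over all consistent configurations: 0.36·0.82 + 0.59·0.18 = 0.401400
P(root rot | wilting, underwatering) = 0.106200/0.401400 ≈ 0.265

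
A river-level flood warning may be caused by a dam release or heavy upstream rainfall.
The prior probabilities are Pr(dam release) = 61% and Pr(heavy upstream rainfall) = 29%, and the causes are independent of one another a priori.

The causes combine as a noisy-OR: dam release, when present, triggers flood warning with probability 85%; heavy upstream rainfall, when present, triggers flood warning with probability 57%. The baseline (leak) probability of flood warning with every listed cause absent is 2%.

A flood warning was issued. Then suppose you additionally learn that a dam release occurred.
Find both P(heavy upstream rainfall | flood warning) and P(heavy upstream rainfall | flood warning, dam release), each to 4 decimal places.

Under noisy-OR, P(flood warning | causes) = 1 − (1−0.02)·∏(1−qᵢ) over the active causes.
By total probability over the 4 (dam release, heavy upstream rainfall) configurations:
  P(flood warning) = 0.02*0.39*0.71 + 0.5786*0.39*0.29 + 0.853*0.61*0.71 + 0.93679*0.61*0.29
        = 0.005538 + 0.065440 + 0.369434 + 0.165718 = 0.606130
The terms with heavy upstream rainfall present sum to 0.231158, so
  P(heavy upstream rainfall | flood warning) = 0.231158 / 0.606130 ≈ 0.3814

With the extra evidence:
P(flood warning | dam release) = 0.853·0.71 + 0.93679·0.29 = 0.605630 + 0.271669 = 0.877299
Restricting to configurations with heavy upstream rainfall present: 0.93679·0.29 = 0.271669.
So P(heavy upstream rainfall | flood warning, dam release) = 0.271669/0.877299 ≈ 0.3097.
The drop from 0.3814 to 0.3097 is the explaining-away (discounting) effect.

P(heavy upstream rainfall | flood warning) ≈ 0.3814; P(heavy upstream rainfall | flood warning, dam release) ≈ 0.3097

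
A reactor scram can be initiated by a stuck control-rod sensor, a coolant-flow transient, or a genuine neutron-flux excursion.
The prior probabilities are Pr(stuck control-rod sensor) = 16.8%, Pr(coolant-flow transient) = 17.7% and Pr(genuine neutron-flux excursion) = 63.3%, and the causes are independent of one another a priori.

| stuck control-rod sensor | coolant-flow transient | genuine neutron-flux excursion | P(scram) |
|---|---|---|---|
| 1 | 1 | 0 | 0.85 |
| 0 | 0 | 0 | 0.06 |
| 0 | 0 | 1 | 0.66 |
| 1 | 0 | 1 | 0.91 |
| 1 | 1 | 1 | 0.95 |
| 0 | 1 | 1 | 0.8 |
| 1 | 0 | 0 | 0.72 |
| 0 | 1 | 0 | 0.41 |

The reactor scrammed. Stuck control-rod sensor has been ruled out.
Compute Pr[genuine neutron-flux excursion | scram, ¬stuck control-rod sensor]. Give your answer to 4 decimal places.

Weight on genuine neutron-flux excursion=true, given the evidence: 0.343833 + 0.089633 = 0.433466
The normalizing constant is 0.06*0.823*0.367 + 0.66*0.823*0.633 + 0.41*0.177*0.367 + 0.8*0.177*0.633 = 0.478221
P(genuine neutron-flux excursion | scram, ¬stuck control-rod sensor) = 0.433466/0.478221 ≈ 0.9064

Pr[genuine neutron-flux excursion | scram, ¬stuck control-rod sensor] ≈ 0.9064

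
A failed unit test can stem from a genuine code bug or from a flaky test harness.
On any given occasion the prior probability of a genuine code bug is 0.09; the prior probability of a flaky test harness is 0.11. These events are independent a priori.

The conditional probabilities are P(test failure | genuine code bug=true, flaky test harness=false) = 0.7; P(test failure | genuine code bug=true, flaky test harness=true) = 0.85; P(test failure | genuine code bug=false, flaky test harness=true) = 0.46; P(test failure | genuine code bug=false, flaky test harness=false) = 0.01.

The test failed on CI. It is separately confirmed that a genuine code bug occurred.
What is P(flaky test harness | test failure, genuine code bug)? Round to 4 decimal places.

P(flaky test harness | test failure, genuine code bug) ≈ 0.1305

For the numerator, keep only flaky test harness=true terms: 0.85×0.11 = 0.093500
The normalizing constant is 0.7×0.89 + 0.85×0.11 = 0.716500
P(flaky test harness | test failure, genuine code bug) = 0.093500/0.716500 ≈ 0.1305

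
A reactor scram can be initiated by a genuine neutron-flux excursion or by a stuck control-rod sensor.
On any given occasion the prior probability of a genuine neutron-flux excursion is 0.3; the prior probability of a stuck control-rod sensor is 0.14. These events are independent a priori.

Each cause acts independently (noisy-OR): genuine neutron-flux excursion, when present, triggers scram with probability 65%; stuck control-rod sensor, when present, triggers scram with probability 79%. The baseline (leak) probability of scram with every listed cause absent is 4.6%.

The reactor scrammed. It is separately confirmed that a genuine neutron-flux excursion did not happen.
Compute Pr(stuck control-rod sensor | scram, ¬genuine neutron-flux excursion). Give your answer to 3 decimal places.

Pr(stuck control-rod sensor | scram, ¬genuine neutron-flux excursion) ≈ 0.739

Under noisy-OR, P(scram | causes) = 1 − (1−0.046)·∏(1−qᵢ) over the active causes.
P(scram | ¬genuine neutron-flux excursion) = 0.046×0.86 + 0.79966×0.14 = 0.039560 + 0.111952 = 0.151512
The stuck control-rod sensor-present share is 0.79966×0.14 = 0.111952.
So P(stuck control-rod sensor | scram, ¬genuine neutron-flux excursion) = 0.111952/0.151512 ≈ 0.739.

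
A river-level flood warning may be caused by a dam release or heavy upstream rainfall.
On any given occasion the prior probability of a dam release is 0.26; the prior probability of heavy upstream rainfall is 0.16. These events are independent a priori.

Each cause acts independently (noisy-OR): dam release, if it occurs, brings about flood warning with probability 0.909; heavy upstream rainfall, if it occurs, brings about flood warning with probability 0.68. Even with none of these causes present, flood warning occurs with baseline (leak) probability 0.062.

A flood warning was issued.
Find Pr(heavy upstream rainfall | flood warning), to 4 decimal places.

Pr(heavy upstream rainfall | flood warning) ≈ 0.3410

Under noisy-OR, P(flood warning | causes) = 1 − (1−0.062)·∏(1−qᵢ) over the active causes.
P(flood warning) = 0.062·0.74·0.84 + 0.69984·0.74·0.16 + 0.914642·0.26·0.84 + 0.972685·0.26·0.16 = 0.038539 + 0.082861 + 0.199758 + 0.040464 = 0.361622
The heavy upstream rainfall-present share is 0.082861 + 0.040464 = 0.123325.
P(heavy upstream rainfall | flood warning) = 0.123325 / 0.361622 ≈ 0.3410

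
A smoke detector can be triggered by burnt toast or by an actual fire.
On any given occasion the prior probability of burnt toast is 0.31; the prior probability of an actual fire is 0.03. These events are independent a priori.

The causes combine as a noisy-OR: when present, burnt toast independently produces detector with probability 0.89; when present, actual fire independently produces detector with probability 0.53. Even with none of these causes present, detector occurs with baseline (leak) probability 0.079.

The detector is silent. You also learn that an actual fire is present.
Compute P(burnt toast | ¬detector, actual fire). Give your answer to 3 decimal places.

P(burnt toast | ¬detector, actual fire) ≈ 0.047

Under noisy-OR, P(detector | causes) = 1 − (1−0.079)·∏(1−qᵢ) over the active causes.
Enumerate both values of burnt toast and weight by the priors:
  P(¬detector | actual fire) = 0.43287·0.69 + 0.047616·0.31
        = 0.298680 + 0.014761 = 0.313441
The terms with burnt toast present sum to 0.014761, so
  P(burnt toast | ¬detector, actual fire) = 0.014761 / 0.313441 ≈ 0.047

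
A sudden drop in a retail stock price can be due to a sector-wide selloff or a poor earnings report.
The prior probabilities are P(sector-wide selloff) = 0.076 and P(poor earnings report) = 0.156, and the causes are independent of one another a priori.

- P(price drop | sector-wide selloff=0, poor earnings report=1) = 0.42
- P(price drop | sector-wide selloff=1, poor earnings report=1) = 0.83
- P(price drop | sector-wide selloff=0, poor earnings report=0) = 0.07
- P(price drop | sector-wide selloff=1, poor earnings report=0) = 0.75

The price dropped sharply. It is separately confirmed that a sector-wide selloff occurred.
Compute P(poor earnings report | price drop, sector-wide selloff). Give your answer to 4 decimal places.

P(poor earnings report | price drop, sector-wide selloff) ≈ 0.1698

Numerator (weight on configurations with poor earnings report): 0.83×0.156 = 0.129480
Denominator P(price drop | sector-wide selloff): 0.75×0.844 + 0.83×0.156 = 0.762480
P(poor earnings report | price drop, sector-wide selloff) = 0.129480/0.762480 ≈ 0.1698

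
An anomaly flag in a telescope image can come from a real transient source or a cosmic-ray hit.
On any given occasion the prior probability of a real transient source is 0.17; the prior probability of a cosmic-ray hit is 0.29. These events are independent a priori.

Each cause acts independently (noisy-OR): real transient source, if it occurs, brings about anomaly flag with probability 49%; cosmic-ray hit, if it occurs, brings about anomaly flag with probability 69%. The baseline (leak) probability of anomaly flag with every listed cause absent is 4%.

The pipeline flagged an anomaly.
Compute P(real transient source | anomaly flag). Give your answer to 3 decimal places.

P(real transient source | anomaly flag) ≈ 0.349

Under noisy-OR, P(anomaly flag | causes) = 1 − (1−0.04)·∏(1−qᵢ) over the active causes.
For the numerator, keep only real transient source=true terms: 0.061605 + 0.041817 = 0.103422
Denominator P(anomaly flag): 0.04·0.83·0.71 + 0.7024·0.83·0.29 + 0.5104·0.17·0.71 + 0.848224·0.17·0.29 = 0.296062
P(real transient source | anomaly flag) = 0.103422/0.296062 ≈ 0.349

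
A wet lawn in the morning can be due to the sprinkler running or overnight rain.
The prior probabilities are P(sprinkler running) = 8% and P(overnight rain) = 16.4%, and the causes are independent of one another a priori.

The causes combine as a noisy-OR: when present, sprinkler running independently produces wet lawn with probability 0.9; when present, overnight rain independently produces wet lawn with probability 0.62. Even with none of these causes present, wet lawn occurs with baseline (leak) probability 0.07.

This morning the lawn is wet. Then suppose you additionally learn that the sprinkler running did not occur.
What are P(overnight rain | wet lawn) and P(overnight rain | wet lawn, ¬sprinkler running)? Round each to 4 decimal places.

P(overnight rain | wet lawn) ≈ 0.4905; P(overnight rain | wet lawn, ¬sprinkler running) ≈ 0.6444

Under noisy-OR, P(wet lawn | causes) = 1 − (1−0.07)·∏(1−qᵢ) over the active causes.
Numerator (weight on configurations with overnight rain): 0.097559 + 0.012656 = 0.110215
Normalizer over all consistent configurations: 0.07·0.92·0.836 + 0.6466·0.92·0.164 + 0.907·0.08·0.836 + 0.96466·0.08·0.164 = 0.224713
P(overnight rain | wet lawn) = 0.110215/0.224713 ≈ 0.4905

Now condition on the additional information:
Numerator (weight on configurations with overnight rain): 0.6466·0.164 = 0.106042
The normalizing constant is 0.07·0.836 + 0.6466·0.164 = 0.164562
P(overnight rain | wet lawn, ¬sprinkler running) = 0.106042/0.164562 ≈ 0.6444
Ruling out sprinkler running raises the posterior on overnight rain — the flip side of explaining away.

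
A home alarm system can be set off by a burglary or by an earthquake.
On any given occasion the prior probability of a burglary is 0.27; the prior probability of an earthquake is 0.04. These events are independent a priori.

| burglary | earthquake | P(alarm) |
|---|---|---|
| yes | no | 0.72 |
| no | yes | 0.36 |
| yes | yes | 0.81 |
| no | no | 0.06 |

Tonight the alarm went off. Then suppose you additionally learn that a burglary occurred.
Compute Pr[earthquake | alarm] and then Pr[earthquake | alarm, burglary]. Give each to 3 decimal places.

P(alarm) = 0.06·0.73·0.96 + 0.36·0.73·0.04 + 0.72·0.27·0.96 + 0.81·0.27·0.04 = 0.042048 + 0.010512 + 0.186624 + 0.008748 = 0.247932
Restricting to configurations with earthquake present: 0.010512 + 0.008748 = 0.019260.
So P(earthquake | alarm) = 0.019260/0.247932 ≈ 0.078.

With the extra evidence:
P(alarm | burglary) = 0.72×0.96 + 0.81×0.04 = 0.691200 + 0.032400 = 0.723600
Restricting to configurations with earthquake present: 0.81×0.04 = 0.032400.
Hence the posterior is 0.032400/0.723600 ≈ 0.045.

Pr[earthquake | alarm] ≈ 0.078; Pr[earthquake | alarm, burglary] ≈ 0.045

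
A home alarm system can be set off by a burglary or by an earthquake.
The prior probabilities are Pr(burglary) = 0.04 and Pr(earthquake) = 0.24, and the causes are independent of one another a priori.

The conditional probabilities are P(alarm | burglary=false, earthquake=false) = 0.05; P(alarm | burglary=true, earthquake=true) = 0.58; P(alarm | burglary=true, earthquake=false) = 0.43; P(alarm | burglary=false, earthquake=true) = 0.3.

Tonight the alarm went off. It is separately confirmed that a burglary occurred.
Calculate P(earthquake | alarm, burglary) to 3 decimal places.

Numerator (weight on configurations with earthquake): 0.58*0.24 = 0.139200
The normalizing constant is 0.43*0.76 + 0.58*0.24 = 0.466000
Posterior = 0.139200 / 0.466000 ≈ 0.299

P(earthquake | alarm, burglary) ≈ 0.299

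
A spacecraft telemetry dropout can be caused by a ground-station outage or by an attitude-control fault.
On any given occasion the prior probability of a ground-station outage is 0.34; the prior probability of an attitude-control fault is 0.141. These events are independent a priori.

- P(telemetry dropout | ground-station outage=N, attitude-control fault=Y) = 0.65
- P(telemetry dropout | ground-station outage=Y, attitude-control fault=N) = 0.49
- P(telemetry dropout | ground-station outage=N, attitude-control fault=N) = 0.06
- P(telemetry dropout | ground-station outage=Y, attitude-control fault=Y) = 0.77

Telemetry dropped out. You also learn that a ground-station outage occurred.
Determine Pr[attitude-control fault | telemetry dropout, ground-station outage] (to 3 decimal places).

Pr[attitude-control fault | telemetry dropout, ground-station outage] ≈ 0.205

Sum P(telemetry dropout|·) weighted by the priors over both values of attitude-control fault:
  P(telemetry dropout | ground-station outage) = 0.49×0.859 + 0.77×0.141
        = 0.420910 + 0.108570 = 0.529480
The terms with attitude-control fault present sum to 0.108570, so
  P(attitude-control fault | telemetry dropout, ground-station outage) = 0.108570 / 0.529480 ≈ 0.205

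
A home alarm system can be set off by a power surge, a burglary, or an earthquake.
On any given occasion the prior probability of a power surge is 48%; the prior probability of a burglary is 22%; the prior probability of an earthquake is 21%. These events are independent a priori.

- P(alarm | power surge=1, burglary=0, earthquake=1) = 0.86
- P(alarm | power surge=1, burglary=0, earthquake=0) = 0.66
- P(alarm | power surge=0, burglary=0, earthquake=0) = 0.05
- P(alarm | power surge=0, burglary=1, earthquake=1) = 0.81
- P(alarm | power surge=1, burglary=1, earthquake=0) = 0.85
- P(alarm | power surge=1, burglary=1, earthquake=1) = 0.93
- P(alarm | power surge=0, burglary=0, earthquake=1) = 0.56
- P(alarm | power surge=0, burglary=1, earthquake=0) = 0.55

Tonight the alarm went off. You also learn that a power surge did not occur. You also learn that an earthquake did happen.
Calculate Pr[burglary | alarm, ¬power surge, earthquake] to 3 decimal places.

Weight on burglary=true, given the evidence: 0.81·0.22 = 0.178200
The normalizing constant is 0.56·0.78 + 0.81·0.22 = 0.615000
P(burglary | alarm, ¬power surge, earthquake) = 0.178200/0.615000 ≈ 0.290

Pr[burglary | alarm, ¬power surge, earthquake] ≈ 0.290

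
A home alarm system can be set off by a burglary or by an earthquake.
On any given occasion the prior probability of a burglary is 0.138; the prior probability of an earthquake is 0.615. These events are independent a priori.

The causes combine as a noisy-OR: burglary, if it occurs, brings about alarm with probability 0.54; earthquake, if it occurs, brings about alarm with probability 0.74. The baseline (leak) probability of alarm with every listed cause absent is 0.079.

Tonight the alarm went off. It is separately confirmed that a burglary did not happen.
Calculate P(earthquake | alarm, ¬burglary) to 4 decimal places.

P(earthquake | alarm, ¬burglary) ≈ 0.9389

Under noisy-OR, P(alarm | causes) = 1 − (1−0.079)·∏(1−qᵢ) over the active causes.
For the numerator, keep only earthquake=true terms: 0.76054×0.615 = 0.467732
Normalizer over all consistent configurations: 0.079×0.385 + 0.76054×0.615 = 0.498147
Posterior = 0.467732 / 0.498147 ≈ 0.9389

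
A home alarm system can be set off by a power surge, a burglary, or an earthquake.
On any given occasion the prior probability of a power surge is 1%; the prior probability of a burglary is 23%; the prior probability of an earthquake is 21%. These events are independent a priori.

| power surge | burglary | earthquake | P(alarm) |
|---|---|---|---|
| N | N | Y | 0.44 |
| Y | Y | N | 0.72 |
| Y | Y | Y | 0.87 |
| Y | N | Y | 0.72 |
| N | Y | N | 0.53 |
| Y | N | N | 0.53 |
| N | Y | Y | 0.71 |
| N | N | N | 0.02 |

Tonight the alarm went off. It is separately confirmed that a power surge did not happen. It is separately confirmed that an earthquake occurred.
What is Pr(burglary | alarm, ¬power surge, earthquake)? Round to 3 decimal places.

Weight on burglary=true, given the evidence: 0.71×0.23 = 0.163300
Denominator P(alarm | ¬power surge, earthquake): 0.44×0.77 + 0.71×0.23 = 0.502100
Posterior = 0.163300 / 0.502100 ≈ 0.325

Pr(burglary | alarm, ¬power surge, earthquake) ≈ 0.325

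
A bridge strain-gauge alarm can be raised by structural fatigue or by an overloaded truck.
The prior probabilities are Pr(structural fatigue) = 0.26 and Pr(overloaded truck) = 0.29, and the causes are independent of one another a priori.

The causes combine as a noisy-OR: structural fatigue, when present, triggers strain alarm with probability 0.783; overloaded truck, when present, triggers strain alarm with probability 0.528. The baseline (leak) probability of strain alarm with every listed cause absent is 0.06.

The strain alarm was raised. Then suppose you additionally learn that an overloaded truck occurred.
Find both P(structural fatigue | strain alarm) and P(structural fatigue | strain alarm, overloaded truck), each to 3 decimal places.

Under noisy-OR, P(strain alarm | causes) = 1 − (1−0.06)·∏(1−qᵢ) over the active causes.
Sum P(strain alarm|·) weighted by the priors over the 4 (structural fatigue, overloaded truck) configurations:
  P(strain alarm) = 0.06·0.74·0.71 + 0.55632·0.74·0.29 + 0.79602·0.26·0.71 + 0.903721·0.26·0.29
        = 0.031524 + 0.119386 + 0.146945 + 0.068141 = 0.365996
The terms with structural fatigue present sum to 0.215086, so
  P(structural fatigue | strain alarm) = 0.215086 / 0.365996 ≈ 0.588

Now condition on the additional information:
Weight on structural fatigue=true, given the evidence: 0.903721·0.26 = 0.234967
Denominator P(strain alarm | overloaded truck): 0.55632·0.74 + 0.903721·0.26 = 0.646644
Posterior = 0.234967 / 0.646644 ≈ 0.363
— overloaded truck explains away the evidence for structural fatigue.

P(structural fatigue | strain alarm) ≈ 0.588; P(structural fatigue | strain alarm, overloaded truck) ≈ 0.363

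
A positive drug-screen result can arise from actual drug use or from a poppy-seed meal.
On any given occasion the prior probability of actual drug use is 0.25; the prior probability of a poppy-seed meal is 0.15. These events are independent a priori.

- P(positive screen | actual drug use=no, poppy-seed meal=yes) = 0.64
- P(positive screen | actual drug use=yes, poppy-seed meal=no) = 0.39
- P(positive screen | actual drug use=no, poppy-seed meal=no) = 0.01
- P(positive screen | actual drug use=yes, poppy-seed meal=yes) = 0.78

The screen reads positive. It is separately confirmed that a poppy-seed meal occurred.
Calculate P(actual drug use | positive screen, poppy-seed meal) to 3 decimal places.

P(actual drug use | positive screen, poppy-seed meal) ≈ 0.289

By total probability over both values of actual drug use:
  P(positive screen | poppy-seed meal) = 0.64·0.75 + 0.78·0.25
        = 0.480000 + 0.195000 = 0.675000
Configurations with actual drug use contribute 0.195000, so
  P(actual drug use | positive screen, poppy-seed meal) = 0.195000 / 0.675000 ≈ 0.289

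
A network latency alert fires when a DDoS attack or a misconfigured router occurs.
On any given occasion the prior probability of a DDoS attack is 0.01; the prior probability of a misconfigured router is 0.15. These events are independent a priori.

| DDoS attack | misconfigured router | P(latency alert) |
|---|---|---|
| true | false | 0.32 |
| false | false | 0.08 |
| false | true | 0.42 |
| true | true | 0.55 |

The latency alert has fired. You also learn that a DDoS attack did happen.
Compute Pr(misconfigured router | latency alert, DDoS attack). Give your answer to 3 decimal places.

Numerator (weight on configurations with misconfigured router): 0.55*0.15 = 0.082500
Normalizer over all consistent configurations: 0.32*0.85 + 0.55*0.15 = 0.354500
Posterior = 0.082500 / 0.354500 ≈ 0.233

Pr(misconfigured router | latency alert, DDoS attack) ≈ 0.233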